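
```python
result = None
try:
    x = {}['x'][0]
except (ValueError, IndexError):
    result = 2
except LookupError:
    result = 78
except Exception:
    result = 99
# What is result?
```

Step-by-step execution trace:
1. `x = {}['x'][0]` raises KeyError.
2. `except (ValueError, IndexError)` does not match KeyError; skipped.
3. `except LookupError` matches (KeyError is a subclass of LookupError) → result = 78.
4. `except Exception` is not reached.
Result: 78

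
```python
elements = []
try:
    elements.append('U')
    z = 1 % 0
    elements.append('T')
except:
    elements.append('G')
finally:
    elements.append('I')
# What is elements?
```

Step-by-step execution trace:
1. try: `elements.append('U')` → elements = ['U'].
2. `z = 1 % 0` raises ZeroDivisionError; `elements.append('T')` is not reached.
3. bare `except` matches → `elements.append('G')` → elements = ['U', 'G'].
4. finally always runs: `elements.append('I')` → elements = ['U', 'G', 'I'].
Result: ['U', 'G', 'I']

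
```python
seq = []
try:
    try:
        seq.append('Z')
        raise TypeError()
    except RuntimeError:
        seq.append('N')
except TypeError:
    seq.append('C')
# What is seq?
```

Step-by-step execution trace:
1. Inner try: `seq.append('Z')` → seq = ['Z'].
2. `raise TypeError()` raises TypeError.
3. Inner `except RuntimeError` does not match TypeError; exception propagates to outer try.
4. Outer `except TypeError` matches → `seq.append('C')` → seq = ['Z', 'C'].
Result: ['Z', 'C']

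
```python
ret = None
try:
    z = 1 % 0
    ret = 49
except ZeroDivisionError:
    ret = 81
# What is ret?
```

Step-by-step execution trace:
1. `z = 1 % 0` raises ZeroDivisionError.
2. `ret = 49` is not reached.
3. `except ZeroDivisionError` matches → ret = 81.
Result: 81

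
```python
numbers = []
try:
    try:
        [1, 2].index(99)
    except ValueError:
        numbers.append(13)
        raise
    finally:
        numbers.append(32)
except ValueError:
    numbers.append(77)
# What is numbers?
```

Step-by-step execution trace:
1. Inner try: `[1, 2].index(99)` raises ValueError.
2. Inner `except ValueError` matches → `numbers.append(13)` → numbers = [13].
3. bare `raise` re-raises ValueError.
4. Inner `finally` runs during unwinding: `numbers.append(32)` → numbers = [13, 32].
5. Outer `except ValueError` matches → `numbers.append(77)` → numbers = [13, 32, 77].
Result: [13, 32, 77]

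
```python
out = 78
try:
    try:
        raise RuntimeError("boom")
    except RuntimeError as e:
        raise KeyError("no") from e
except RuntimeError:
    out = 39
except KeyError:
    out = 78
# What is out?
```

Step-by-step execution trace:
1. Inner try raises RuntimeError; inner `except RuntimeError as e` catches it.
2. `raise KeyError(...) from e` raises KeyError (RuntimeError is attached as __cause__, but only KeyError is active).
3. Outer `except RuntimeError` does not match KeyError; skipped.
4. Outer `except KeyError` matches → out = 78.
Result: 78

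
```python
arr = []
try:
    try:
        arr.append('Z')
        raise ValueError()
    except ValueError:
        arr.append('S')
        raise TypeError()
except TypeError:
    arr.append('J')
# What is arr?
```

Step-by-step execution trace:
1. Inner try: `arr.append('Z')` → arr = ['Z'].
2. `raise ValueError()` raises ValueError.
3. Inner `except ValueError` matches → `arr.append('S')` → arr = ['Z', 'S'].
4. `raise TypeError()` raises TypeError; propagates to outer try.
5. Outer `except TypeError` matches → `arr.append('J')` → arr = ['Z', 'S', 'J'].
Result: ['Z', 'S', 'J']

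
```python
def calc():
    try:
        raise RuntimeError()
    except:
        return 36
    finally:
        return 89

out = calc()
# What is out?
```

Step-by-step execution trace:
1. `calc()` enters try: `raise RuntimeError()` raises RuntimeError.
2. bare `except` matches → `return 36` sets pending return value 36.
3. Before returning, `finally: return 89` runs and overrides the pending return.
4. calc() returns 89 → out = 89.
Result: 89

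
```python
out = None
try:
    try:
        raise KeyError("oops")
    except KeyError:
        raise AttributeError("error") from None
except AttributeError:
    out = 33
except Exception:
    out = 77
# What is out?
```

Step-by-step execution trace:
1. Inner try raises KeyError; inner `except KeyError` catches it.
2. `raise AttributeError(...) from None` raises AttributeError (from None suppresses __context__, but the active exception is still AttributeError).
3. Outer `except AttributeError` matches → out = 33.
4. `except Exception` is not reached.
Result: 33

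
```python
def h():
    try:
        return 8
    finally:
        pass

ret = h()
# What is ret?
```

Step-by-step execution trace:
1. `h()` enters try: `return 8` sets pending return value 8.
2. Before returning, `finally: pass` runs (no effect).
3. h() returns 8 → ret = 8.
Result: 8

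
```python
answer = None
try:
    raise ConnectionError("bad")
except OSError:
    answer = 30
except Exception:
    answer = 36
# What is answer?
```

Step-by-step execution trace:
1. `raise ConnectionError(...)` raises ConnectionError.
2. `except OSError` matches (ConnectionError is a subclass of OSError) → answer = 30.
3. `except Exception` is not reached.
Result: 30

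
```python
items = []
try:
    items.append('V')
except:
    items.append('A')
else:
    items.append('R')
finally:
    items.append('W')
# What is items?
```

Step-by-step execution trace:
1. try: `items.append('V')` → items = ['V']. No exception raised.
2. `except` is skipped.
3. `else` runs: `items.append('R')` → items = ['V', 'R'].
4. `finally` always runs: `items.append('W')` → items = ['V', 'R', 'W'].
Result: ['V', 'R', 'W']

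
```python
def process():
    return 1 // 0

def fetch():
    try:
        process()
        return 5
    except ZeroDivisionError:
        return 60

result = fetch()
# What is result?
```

Step-by-step execution trace:
1. `fetch()` calls `process()`.
2. `process()` evaluates `1 // 0`, which raises ZeroDivisionError; it propagates to the caller.
3. `return 5` is not reached.
4. `except ZeroDivisionError` in fetch matches → returns 60.
5. result = 60.
Result: 60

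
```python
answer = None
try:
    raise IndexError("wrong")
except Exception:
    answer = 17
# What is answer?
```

Step-by-step execution trace:
1. `raise IndexError(...)` raises IndexError.
2. `except Exception` matches (IndexError is a subclass of Exception) → answer = 17.
Result: 17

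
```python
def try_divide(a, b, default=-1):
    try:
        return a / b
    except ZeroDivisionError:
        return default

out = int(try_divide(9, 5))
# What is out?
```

Step-by-step execution trace:
1. `try_divide(9, 5)` enters try: `return 9 / 5` → returns 1.8. No exception raised.
2. `except ZeroDivisionError` is skipped.
3. `int(1.8)` → 1 → out = 1.
Result: 1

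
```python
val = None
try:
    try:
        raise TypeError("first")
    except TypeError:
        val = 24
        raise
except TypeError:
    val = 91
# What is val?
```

Step-by-step execution trace:
1. Inner try: `raise TypeError("first")` raises TypeError.
2. Inner `except TypeError` matches → val = 24.
3. bare `raise` re-raises the same TypeError.
4. Outer `except TypeError` matches → val = 91.
Result: 91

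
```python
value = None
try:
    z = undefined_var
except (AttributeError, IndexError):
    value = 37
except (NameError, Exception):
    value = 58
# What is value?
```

Step-by-step execution trace:
1. `z = undefined_var` raises NameError.
2. `except (AttributeError, IndexError)` does not match NameError; skipped.
3. `except (NameError, Exception)` matches (NameError is in the tuple) → value = 58.
Result: 58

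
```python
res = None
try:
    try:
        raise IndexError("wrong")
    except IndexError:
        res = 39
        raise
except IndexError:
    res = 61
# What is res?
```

Step-by-step execution trace:
1. Inner try: `raise IndexError("wrong")` raises IndexError.
2. Inner `except IndexError` matches → res = 39.
3. bare `raise` re-raises the same IndexError.
4. Outer `except IndexError` matches → res = 61.
Result: 61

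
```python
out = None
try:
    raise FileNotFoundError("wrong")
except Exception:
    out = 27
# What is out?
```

Step-by-step execution trace:
1. `raise FileNotFoundError(...)` raises FileNotFoundError.
2. `except Exception` matches (FileNotFoundError is a subclass of Exception) → out = 27.
Result: 27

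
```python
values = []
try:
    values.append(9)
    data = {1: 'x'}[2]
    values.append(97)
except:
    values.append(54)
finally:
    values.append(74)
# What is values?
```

Step-by-step execution trace:
1. try: `values.append(9)` → values = [9].
2. `data = {1: 'x'}[2]` raises KeyError; `values.append(97)` is not reached.
3. bare `except` matches → `values.append(54)` → values = [9, 54].
4. finally always runs: `values.append(74)` → values = [9, 54, 74].
Result: [9, 54, 74]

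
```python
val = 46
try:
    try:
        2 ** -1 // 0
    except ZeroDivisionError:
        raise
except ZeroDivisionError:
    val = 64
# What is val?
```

Step-by-step execution trace:
1. Inner try: `2 ** -1 // 0` raises ZeroDivisionError.
2. Inner `except ZeroDivisionError` matches; bare `raise` re-raises the same ZeroDivisionError.
3. Outer `except ZeroDivisionError` matches → val = 64.
Result: 64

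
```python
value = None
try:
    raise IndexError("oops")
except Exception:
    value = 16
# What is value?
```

Step-by-step execution trace:
1. `raise IndexError(...)` raises IndexError.
2. `except Exception` matches (IndexError is a subclass of Exception) → value = 16.
Result: 16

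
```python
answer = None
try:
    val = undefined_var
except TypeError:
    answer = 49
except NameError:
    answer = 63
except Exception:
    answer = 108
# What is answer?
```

Step-by-step execution trace:
1. `val = undefined_var` raises NameError.
2. `except TypeError` does not match NameError; skipped.
3. `except NameError` matches → answer = 63.
4. Remaining except clauses are skipped.
Result: 63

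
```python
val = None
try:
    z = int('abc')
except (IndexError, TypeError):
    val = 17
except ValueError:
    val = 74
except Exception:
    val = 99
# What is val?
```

Step-by-step execution trace:
1. `z = int('abc')` raises ValueError.
2. `except (IndexError, TypeError)` does not match ValueError; skipped.
3. `except ValueError` matches (exact type match) → val = 74.
4. `except Exception` is not reached.
Result: 74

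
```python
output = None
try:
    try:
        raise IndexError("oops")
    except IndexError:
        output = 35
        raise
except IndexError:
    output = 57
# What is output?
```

Step-by-step execution trace:
1. Inner try: `raise IndexError("oops")` raises IndexError.
2. Inner `except IndexError` matches → output = 35.
3. bare `raise` re-raises the same IndexError.
4. Outer `except IndexError` matches → output = 57.
Result: 57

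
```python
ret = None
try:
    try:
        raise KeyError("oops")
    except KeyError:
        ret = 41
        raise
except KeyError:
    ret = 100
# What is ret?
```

Step-by-step execution trace:
1. Inner try: `raise KeyError("oops")` raises KeyError.
2. Inner `except KeyError` matches → ret = 41.
3. bare `raise` re-raises the same KeyError.
4. Outer `except KeyError` matches → ret = 100.
Result: 100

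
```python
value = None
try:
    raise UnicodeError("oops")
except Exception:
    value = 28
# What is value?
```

Step-by-step execution trace:
1. `raise UnicodeError(...)` raises UnicodeError.
2. `except Exception` matches (UnicodeError is a subclass of Exception) → value = 28.
Result: 28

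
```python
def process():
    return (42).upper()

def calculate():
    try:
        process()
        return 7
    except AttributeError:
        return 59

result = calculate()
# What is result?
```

Step-by-step execution trace:
1. `calculate()` calls `process()`.
2. `process()` evaluates `(42).upper()`, which raises AttributeError; it propagates to the caller.
3. `return 7` is not reached.
4. `except AttributeError` in calculate matches → returns 59.
5. result = 59.
Result: 59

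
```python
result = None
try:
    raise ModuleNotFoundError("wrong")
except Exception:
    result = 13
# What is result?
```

Step-by-step execution trace:
1. `raise ModuleNotFoundError(...)` raises ModuleNotFoundError.
2. `except Exception` matches (ModuleNotFoundError is a subclass of Exception) → result = 13.
Result: 13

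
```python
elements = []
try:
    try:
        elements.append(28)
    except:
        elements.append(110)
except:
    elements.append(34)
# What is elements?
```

Step-by-step execution trace:
1. Inner try: `elements.append(28)` → elements = [28]. No exception raised.
2. Inner `except` is skipped.
3. Inner try completes normally; outer `except` is skipped.
Result: [28]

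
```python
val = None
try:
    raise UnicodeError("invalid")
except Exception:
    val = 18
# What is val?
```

Step-by-step execution trace:
1. `raise UnicodeError(...)` raises UnicodeError.
2. `except Exception` matches (UnicodeError is a subclass of Exception) → val = 18.
Result: 18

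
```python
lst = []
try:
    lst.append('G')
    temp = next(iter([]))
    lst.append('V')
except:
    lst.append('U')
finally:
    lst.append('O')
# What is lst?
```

Step-by-step execution trace:
1. try: `lst.append('G')` → lst = ['G'].
2. `temp = next(iter([]))` raises StopIteration; `lst.append('V')` is not reached.
3. bare `except` matches → `lst.append('U')` → lst = ['G', 'U'].
4. finally always runs: `lst.append('O')` → lst = ['G', 'U', 'O'].
Result: ['G', 'U', 'O']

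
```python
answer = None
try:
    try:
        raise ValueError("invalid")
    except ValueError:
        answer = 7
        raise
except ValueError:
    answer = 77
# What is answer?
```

Step-by-step execution trace:
1. Inner try: `raise ValueError("invalid")` raises ValueError.
2. Inner `except ValueError` matches → answer = 7.
3. bare `raise` re-raises the same ValueError.
4. Outer `except ValueError` matches → answer = 77.
Result: 77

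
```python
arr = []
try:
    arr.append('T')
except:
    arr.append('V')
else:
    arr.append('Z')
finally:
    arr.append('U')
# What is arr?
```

Step-by-step execution trace:
1. try: `arr.append('T')` → arr = ['T']. No exception raised.
2. `except` is skipped.
3. `else` runs: `arr.append('Z')` → arr = ['T', 'Z'].
4. `finally` always runs: `arr.append('U')` → arr = ['T', 'Z', 'U'].
Result: ['T', 'Z', 'U']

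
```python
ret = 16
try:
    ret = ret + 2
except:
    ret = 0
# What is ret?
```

Step-by-step execution trace:
1. ret starts at 16.
2. try: `ret = ret + 2` → ret = 18. No exception raised.
3. `except` is skipped.
Result: 18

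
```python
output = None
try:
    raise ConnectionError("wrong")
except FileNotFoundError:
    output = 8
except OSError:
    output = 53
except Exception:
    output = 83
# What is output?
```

Step-by-step execution trace:
1. `raise ConnectionError(...)` raises ConnectionError.
2. `except FileNotFoundError` does not match (ConnectionError is not a subclass of FileNotFoundError); skipped.
3. `except OSError` matches (ConnectionError is a subclass of OSError) → output = 53.
4. `except Exception` is not reached.
Result: 53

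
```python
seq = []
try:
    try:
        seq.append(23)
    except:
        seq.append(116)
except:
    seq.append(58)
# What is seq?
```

Step-by-step execution trace:
1. Inner try: `seq.append(23)` → seq = [23]. No exception raised.
2. Inner `except` is skipped.
3. Inner try completes normally; outer `except` is skipped.
Result: [23]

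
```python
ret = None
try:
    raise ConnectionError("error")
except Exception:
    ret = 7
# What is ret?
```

Step-by-step execution trace:
1. `raise ConnectionError(...)` raises ConnectionError.
2. `except Exception` matches (ConnectionError is a subclass of Exception) → ret = 7.
Result: 7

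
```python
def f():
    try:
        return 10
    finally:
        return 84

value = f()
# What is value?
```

Step-by-step execution trace:
1. `f()` enters try: `return 10` sets pending return value 10.
2. Before returning, `finally: return 84` runs and overrides the pending return.
3. f() returns 84 → value = 84.
Result: 84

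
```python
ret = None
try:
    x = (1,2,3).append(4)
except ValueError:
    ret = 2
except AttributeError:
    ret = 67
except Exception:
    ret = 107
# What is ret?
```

Step-by-step execution trace:
1. `x = (1,2,3).append(4)` raises AttributeError.
2. `except ValueError` does not match AttributeError; skipped.
3. `except AttributeError` matches → ret = 67.
4. Remaining except clauses are skipped.
Result: 67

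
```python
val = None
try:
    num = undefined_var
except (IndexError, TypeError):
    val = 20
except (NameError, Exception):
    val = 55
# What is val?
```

Step-by-step execution trace:
1. `num = undefined_var` raises NameError.
2. `except (IndexError, TypeError)` does not match NameError; skipped.
3. `except (NameError, Exception)` matches (NameError is in the tuple) → val = 55.
Result: 55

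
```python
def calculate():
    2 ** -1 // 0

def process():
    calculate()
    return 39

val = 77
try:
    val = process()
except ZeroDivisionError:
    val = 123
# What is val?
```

Step-by-step execution trace:
1. val starts at 77.
2. try: `process()` calls `calculate()`.
3. `calculate()` evaluates `2 ** -1 // 0`, which raises ZeroDivisionError; it propagates through process (uncaught).
4. `return 39` in process is not reached; the assignment to val does not complete.
5. `except ZeroDivisionError` matches → val = 123.
Result: 123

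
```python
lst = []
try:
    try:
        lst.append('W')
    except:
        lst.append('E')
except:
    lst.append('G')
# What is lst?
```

Step-by-step execution trace:
1. Inner try: `lst.append('W')` → lst = ['W']. No exception raised.
2. Inner `except` is skipped.
3. Inner try completes normally; outer `except` is skipped.
Result: ['W']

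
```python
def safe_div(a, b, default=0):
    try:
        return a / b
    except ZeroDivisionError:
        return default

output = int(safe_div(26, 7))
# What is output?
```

Step-by-step execution trace:
1. `safe_div(26, 7)` enters try: `return 26 / 7` → returns 3.7142857142857144. No exception raised.
2. `except ZeroDivisionError` is skipped.
3. `int(3.7142857142857144)` → 3 → output = 3.
Result: 3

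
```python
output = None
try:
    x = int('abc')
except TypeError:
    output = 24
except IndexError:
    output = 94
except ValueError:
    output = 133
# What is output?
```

Step-by-step execution trace:
1. `x = int('abc')` raises ValueError.
2. `except TypeError` does not match ValueError; skipped.
3. `except IndexError` does not match ValueError; skipped.
4. `except ValueError` matches → output = 133.
Result: 133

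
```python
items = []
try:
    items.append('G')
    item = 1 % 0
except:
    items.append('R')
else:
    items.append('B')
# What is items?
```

Step-by-step execution trace:
1. try: `items.append('G')` → items = ['G'].
2. `item = 1 % 0` raises ZeroDivisionError.
3. bare `except` matches → `items.append('R')` → items = ['G', 'R'].
4. `else` is skipped (an exception was raised).
Result: ['G', 'R']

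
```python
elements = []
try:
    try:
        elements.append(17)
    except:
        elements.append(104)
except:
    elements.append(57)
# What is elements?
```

Step-by-step execution trace:
1. Inner try: `elements.append(17)` → elements = [17]. No exception raised.
2. Inner `except` is skipped.
3. Inner try completes normally; outer `except` is skipped.
Result: [17]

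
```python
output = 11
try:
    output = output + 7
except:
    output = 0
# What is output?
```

Step-by-step execution trace:
1. output starts at 11.
2. try: `output = output + 7` → output = 18. No exception raised.
3. `except` is skipped.
Result: 18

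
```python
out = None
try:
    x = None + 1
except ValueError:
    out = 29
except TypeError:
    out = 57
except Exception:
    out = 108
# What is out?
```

Step-by-step execution trace:
1. `x = None + 1` raises TypeError.
2. `except ValueError` does not match TypeError; skipped.
3. `except TypeError` matches → out = 57.
4. Remaining except clauses are skipped.
Result: 57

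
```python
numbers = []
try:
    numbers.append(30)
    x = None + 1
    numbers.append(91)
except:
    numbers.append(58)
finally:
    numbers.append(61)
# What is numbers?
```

Step-by-step execution trace:
1. try: `numbers.append(30)` → numbers = [30].
2. `x = None + 1` raises TypeError; `numbers.append(91)` is not reached.
3. bare `except` matches → `numbers.append(58)` → numbers = [30, 58].
4. finally always runs: `numbers.append(61)` → numbers = [30, 58, 61].
Result: [30, 58, 61]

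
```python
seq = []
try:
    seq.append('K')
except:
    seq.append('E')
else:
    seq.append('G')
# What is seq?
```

Step-by-step execution trace:
1. try: `seq.append('K')` → seq = ['K']. No exception raised.
2. `except` is skipped.
3. `else` runs (try completed without exception): `seq.append('G')` → seq = ['K', 'G'].
Result: ['K', 'G']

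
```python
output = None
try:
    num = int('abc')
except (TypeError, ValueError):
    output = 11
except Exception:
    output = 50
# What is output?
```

Step-by-step execution trace:
1. `num = int('abc')` raises ValueError.
2. `except (TypeError, ValueError)` matches (ValueError is in the tuple) → output = 11.
3. `except Exception` is not reached.
Result: 11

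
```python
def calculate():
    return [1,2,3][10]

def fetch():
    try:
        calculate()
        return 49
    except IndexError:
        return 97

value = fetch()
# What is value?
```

Step-by-step execution trace:
1. `fetch()` calls `calculate()`.
2. `calculate()` evaluates `[1,2,3][10]`, which raises IndexError; it propagates to the caller.
3. `return 49` is not reached.
4. `except IndexError` in fetch matches → returns 97.
5. value = 97.
Result: 97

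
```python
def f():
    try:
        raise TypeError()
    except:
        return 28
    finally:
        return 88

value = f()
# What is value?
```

Step-by-step execution trace:
1. `f()` enters try: `raise TypeError()` raises TypeError.
2. bare `except` matches → `return 28` sets pending return value 28.
3. Before returning, `finally: return 88` runs and overrides the pending return.
4. f() returns 88 → value = 88.
Result: 88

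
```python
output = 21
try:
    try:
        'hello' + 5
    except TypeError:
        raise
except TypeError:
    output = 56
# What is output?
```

Step-by-step execution trace:
1. Inner try: `'hello' + 5` raises TypeError.
2. Inner `except TypeError` matches; bare `raise` re-raises the same TypeError.
3. Outer `except TypeError` matches → output = 56.
Result: 56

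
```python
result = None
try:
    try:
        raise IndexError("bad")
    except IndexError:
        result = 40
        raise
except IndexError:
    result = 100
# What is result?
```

Step-by-step execution trace:
1. Inner try: `raise IndexError("bad")` raises IndexError.
2. Inner `except IndexError` matches → result = 40.
3. bare `raise` re-raises the same IndexError.
4. Outer `except IndexError` matches → result = 100.
Result: 100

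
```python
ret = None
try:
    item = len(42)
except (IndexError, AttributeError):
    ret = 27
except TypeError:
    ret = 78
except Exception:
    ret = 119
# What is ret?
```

Step-by-step execution trace:
1. `item = len(42)` raises TypeError.
2. `except (IndexError, AttributeError)` does not match TypeError; skipped.
3. `except TypeError` matches (exact type match) → ret = 78.
4. `except Exception` is not reached.
Result: 78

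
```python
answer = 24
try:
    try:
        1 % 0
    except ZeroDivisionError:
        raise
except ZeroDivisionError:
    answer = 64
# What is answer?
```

Step-by-step execution trace:
1. Inner try: `1 % 0` raises ZeroDivisionError.
2. Inner `except ZeroDivisionError` matches; bare `raise` re-raises the same ZeroDivisionError.
3. Outer `except ZeroDivisionError` matches → answer = 64.
Result: 64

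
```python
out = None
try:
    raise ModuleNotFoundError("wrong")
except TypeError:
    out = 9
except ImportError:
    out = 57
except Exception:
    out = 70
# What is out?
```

Step-by-step execution trace:
1. `raise ModuleNotFoundError(...)` raises ModuleNotFoundError.
2. `except TypeError` does not match (ModuleNotFoundError is not a subclass of TypeError); skipped.
3. `except ImportError` matches (ModuleNotFoundError is a subclass of ImportError) → out = 57.
4. `except Exception` is not reached.
Result: 57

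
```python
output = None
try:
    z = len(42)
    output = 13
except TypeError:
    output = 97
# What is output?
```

Step-by-step execution trace:
1. `z = len(42)` raises TypeError.
2. `output = 13` is not reached.
3. `except TypeError` matches → output = 97.
Result: 97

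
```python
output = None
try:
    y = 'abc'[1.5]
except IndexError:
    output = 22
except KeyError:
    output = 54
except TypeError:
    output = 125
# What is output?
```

Step-by-step execution trace:
1. `y = 'abc'[1.5]` raises TypeError.
2. `except IndexError` does not match TypeError; skipped.
3. `except KeyError` does not match TypeError; skipped.
4. `except TypeError` matches → output = 125.
Result: 125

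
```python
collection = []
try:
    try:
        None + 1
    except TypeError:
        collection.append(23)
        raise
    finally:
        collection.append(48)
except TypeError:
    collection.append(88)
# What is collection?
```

Step-by-step execution trace:
1. Inner try: `None + 1` raises TypeError.
2. Inner `except TypeError` matches → `collection.append(23)` → collection = [23].
3. bare `raise` re-raises TypeError.
4. Inner `finally` runs during unwinding: `collection.append(48)` → collection = [23, 48].
5. Outer `except TypeError` matches → `collection.append(88)` → collection = [23, 48, 88].
Result: [23, 48, 88]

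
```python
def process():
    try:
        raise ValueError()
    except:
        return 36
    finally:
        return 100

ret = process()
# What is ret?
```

Step-by-step execution trace:
1. `process()` enters try: `raise ValueError()` raises ValueError.
2. bare `except` matches → `return 36` sets pending return value 36.
3. Before returning, `finally: return 100` runs and overrides the pending return.
4. process() returns 100 → ret = 100.
Result: 100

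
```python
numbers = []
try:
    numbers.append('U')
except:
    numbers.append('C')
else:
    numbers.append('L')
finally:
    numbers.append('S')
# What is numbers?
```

Step-by-step execution trace:
1. try: `numbers.append('U')` → numbers = ['U']. No exception raised.
2. `except` is skipped.
3. `else` runs: `numbers.append('L')` → numbers = ['U', 'L'].
4. `finally` always runs: `numbers.append('S')` → numbers = ['U', 'L', 'S'].
Result: ['U', 'L', 'S']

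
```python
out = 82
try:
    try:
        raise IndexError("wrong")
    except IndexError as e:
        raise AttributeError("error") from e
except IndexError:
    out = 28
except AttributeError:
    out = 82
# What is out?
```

Step-by-step execution trace:
1. Inner try raises IndexError; inner `except IndexError as e` catches it.
2. `raise AttributeError(...) from e` raises AttributeError (IndexError is attached as __cause__, but only AttributeError is active).
3. Outer `except IndexError` does not match AttributeError; skipped.
4. Outer `except AttributeError` matches → out = 82.
Result: 82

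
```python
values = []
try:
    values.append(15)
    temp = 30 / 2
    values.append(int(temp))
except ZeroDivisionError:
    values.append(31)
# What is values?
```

Step-by-step execution trace:
1. try: `values.append(15)` → values = [15].
2. `temp = 30 / 2` → temp = 15.0. No exception raised.
3. `values.append(int(temp))` → values = [15, 15].
4. `except ZeroDivisionError` is skipped (no exception was raised).
Result: [15, 15]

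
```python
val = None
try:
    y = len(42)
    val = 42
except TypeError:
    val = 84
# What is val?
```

Step-by-step execution trace:
1. `y = len(42)` raises TypeError.
2. `val = 42` is not reached.
3. `except TypeError` matches → val = 84.
Result: 84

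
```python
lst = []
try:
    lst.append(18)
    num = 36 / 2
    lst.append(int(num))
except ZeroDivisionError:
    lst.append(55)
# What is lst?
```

Step-by-step execution trace:
1. try: `lst.append(18)` → lst = [18].
2. `num = 36 / 2` → num = 18.0. No exception raised.
3. `lst.append(int(num))` → lst = [18, 18].
4. `except ZeroDivisionError` is skipped (no exception was raised).
Result: [18, 18]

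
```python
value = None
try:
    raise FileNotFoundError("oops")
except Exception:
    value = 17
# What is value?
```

Step-by-step execution trace:
1. `raise FileNotFoundError(...)` raises FileNotFoundError.
2. `except Exception` matches (FileNotFoundError is a subclass of Exception) → value = 17.
Result: 17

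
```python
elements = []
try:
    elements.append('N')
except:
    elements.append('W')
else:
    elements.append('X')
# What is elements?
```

Step-by-step execution trace:
1. try: `elements.append('N')` → elements = ['N']. No exception raised.
2. `except` is skipped.
3. `else` runs (try completed without exception): `elements.append('X')` → elements = ['N', 'X'].
Result: ['N', 'X']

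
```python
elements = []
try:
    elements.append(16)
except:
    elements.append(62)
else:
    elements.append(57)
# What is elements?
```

Step-by-step execution trace:
1. try: `elements.append(16)` → elements = [16]. No exception raised.
2. `except` is skipped.
3. `else` runs (try completed without exception): `elements.append(57)` → elements = [16, 57].
Result: [16, 57]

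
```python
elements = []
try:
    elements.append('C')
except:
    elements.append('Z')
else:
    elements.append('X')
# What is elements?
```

Step-by-step execution trace:
1. try: `elements.append('C')` → elements = ['C']. No exception raised.
2. `except` is skipped.
3. `else` runs (try completed without exception): `elements.append('X')` → elements = ['C', 'X'].
Result: ['C', 'X']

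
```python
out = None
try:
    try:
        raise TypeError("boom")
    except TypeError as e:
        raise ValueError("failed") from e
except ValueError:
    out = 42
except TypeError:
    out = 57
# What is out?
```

Step-by-step execution trace:
1. Inner try raises TypeError; inner `except TypeError as e` catches it.
2. `raise ValueError(...) from e` raises ValueError (TypeError is attached as __cause__, but only ValueError is active).
3. Outer `except ValueError` matches → out = 42.
4. `except TypeError` is not reached.
Result: 42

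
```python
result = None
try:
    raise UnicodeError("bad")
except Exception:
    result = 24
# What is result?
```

Step-by-step execution trace:
1. `raise UnicodeError(...)` raises UnicodeError.
2. `except Exception` matches (UnicodeError is a subclass of Exception) → result = 24.
Result: 24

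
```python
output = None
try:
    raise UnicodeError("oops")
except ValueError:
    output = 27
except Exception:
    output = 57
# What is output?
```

Step-by-step execution trace:
1. `raise UnicodeError(...)` raises UnicodeError.
2. `except ValueError` matches (UnicodeError is a subclass of ValueError) → output = 27.
3. `except Exception` is not reached.
Result: 27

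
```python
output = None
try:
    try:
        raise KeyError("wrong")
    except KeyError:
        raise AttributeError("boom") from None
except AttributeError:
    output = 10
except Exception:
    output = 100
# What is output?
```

Step-by-step execution trace:
1. Inner try raises KeyError; inner `except KeyError` catches it.
2. `raise AttributeError(...) from None` raises AttributeError (from None suppresses __context__, but the active exception is still AttributeError).
3. Outer `except AttributeError` matches → output = 10.
4. `except Exception` is not reached.
Result: 10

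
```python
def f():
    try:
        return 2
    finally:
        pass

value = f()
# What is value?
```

Step-by-step execution trace:
1. `f()` enters try: `return 2` sets pending return value 2.
2. Before returning, `finally: pass` runs (no effect).
3. f() returns 2 → value = 2.
Result: 2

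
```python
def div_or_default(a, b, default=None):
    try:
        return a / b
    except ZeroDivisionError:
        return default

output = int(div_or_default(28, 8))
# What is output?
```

Step-by-step execution trace:
1. `div_or_default(28, 8)` enters try: `return 28 / 8` → returns 3.5. No exception raised.
2. `except ZeroDivisionError` is skipped.
3. `int(3.5)` → 3 → output = 3.
Result: 3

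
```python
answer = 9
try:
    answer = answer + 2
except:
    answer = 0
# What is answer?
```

Step-by-step execution trace:
1. answer starts at 9.
2. try: `answer = answer + 2` → answer = 11. No exception raised.
3. `except` is skipped.
Result: 11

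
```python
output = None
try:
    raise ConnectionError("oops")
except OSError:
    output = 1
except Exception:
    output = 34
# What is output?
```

Step-by-step execution trace:
1. `raise ConnectionError(...)` raises ConnectionError.
2. `except OSError` matches (ConnectionError is a subclass of OSError) → output = 1.
3. `except Exception` is not reached.
Result: 1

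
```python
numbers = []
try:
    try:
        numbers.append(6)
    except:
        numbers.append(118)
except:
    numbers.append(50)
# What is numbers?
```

Step-by-step execution trace:
1. Inner try: `numbers.append(6)` → numbers = [6]. No exception raised.
2. Inner `except` is skipped.
3. Inner try completes normally; outer `except` is skipped.
Result: [6]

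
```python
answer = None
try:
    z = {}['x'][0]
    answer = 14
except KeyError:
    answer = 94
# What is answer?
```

Step-by-step execution trace:
1. `z = {}['x'][0]` raises KeyError.
2. `answer = 14` is not reached.
3. `except KeyError` matches → answer = 94.
Result: 94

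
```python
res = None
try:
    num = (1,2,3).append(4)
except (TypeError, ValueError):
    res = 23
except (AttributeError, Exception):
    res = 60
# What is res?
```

Step-by-step execution trace:
1. `num = (1,2,3).append(4)` raises AttributeError.
2. `except (TypeError, ValueError)` does not match AttributeError; skipped.
3. `except (AttributeError, Exception)` matches (AttributeError is in the tuple) → res = 60.
Result: 60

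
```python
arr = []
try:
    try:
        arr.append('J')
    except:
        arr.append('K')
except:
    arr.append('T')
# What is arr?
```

Step-by-step execution trace:
1. Inner try: `arr.append('J')` → arr = ['J']. No exception raised.
2. Inner `except` is skipped.
3. Inner try completes normally; outer `except` is skipped.
Result: ['J']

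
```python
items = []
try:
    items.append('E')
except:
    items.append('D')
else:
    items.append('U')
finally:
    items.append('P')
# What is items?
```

Step-by-step execution trace:
1. try: `items.append('E')` → items = ['E']. No exception raised.
2. `except` is skipped.
3. `else` runs: `items.append('U')` → items = ['E', 'U'].
4. `finally` always runs: `items.append('P')` → items = ['E', 'U', 'P'].
Result: ['E', 'U', 'P']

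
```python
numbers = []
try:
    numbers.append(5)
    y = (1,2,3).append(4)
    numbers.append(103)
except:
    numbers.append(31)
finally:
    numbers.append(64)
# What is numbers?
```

Step-by-step execution trace:
1. try: `numbers.append(5)` → numbers = [5].
2. `y = (1,2,3).append(4)` raises AttributeError; `numbers.append(103)` is not reached.
3. bare `except` matches → `numbers.append(31)` → numbers = [5, 31].
4. finally always runs: `numbers.append(64)` → numbers = [5, 31, 64].
Result: [5, 31, 64]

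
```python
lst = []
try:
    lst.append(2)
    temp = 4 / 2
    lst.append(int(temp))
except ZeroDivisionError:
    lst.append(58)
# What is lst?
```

Step-by-step execution trace:
1. try: `lst.append(2)` → lst = [2].
2. `temp = 4 / 2` → temp = 2.0. No exception raised.
3. `lst.append(int(temp))` → lst = [2, 2].
4. `except ZeroDivisionError` is skipped (no exception was raised).
Result: [2, 2]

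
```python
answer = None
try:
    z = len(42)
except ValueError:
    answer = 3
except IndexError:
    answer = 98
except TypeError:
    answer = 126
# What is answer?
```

Step-by-step execution trace:
1. `z = len(42)` raises TypeError.
2. `except ValueError` does not match TypeError; skipped.
3. `except IndexError` does not match TypeError; skipped.
4. `except TypeError` matches → answer = 126.
Result: 126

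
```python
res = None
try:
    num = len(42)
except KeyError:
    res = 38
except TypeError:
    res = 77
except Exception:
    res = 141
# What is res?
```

Step-by-step execution trace:
1. `num = len(42)` raises TypeError.
2. `except KeyError` does not match TypeError; skipped.
3. `except TypeError` matches → res = 77.
4. Remaining except clauses are skipped.
Result: 77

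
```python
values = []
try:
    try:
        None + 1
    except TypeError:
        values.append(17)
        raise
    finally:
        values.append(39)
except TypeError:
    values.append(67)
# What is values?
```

Step-by-step execution trace:
1. Inner try: `None + 1` raises TypeError.
2. Inner `except TypeError` matches → `values.append(17)` → values = [17].
3. bare `raise` re-raises TypeError.
4. Inner `finally` runs during unwinding: `values.append(39)` → values = [17, 39].
5. Outer `except TypeError` matches → `values.append(67)` → values = [17, 39, 67].
Result: [17, 39, 67]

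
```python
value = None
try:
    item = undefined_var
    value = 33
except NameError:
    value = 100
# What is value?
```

Step-by-step execution trace:
1. `item = undefined_var` raises NameError.
2. `value = 33` is not reached.
3. `except NameError` matches → value = 100.
Result: 100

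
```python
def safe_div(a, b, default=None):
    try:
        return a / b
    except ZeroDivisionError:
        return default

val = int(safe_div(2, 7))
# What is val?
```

Step-by-step execution trace:
1. `safe_div(2, 7)` enters try: `return 2 / 7` → returns 0.2857142857142857. No exception raised.
2. `except ZeroDivisionError` is skipped.
3. `int(0.2857142857142857)` → 0 → val = 0.
Result: 0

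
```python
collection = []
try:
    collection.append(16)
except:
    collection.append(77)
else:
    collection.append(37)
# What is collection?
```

Step-by-step execution trace:
1. try: `collection.append(16)` → collection = [16]. No exception raised.
2. `except` is skipped.
3. `else` runs (try completed without exception): `collection.append(37)` → collection = [16, 37].
Result: [16, 37]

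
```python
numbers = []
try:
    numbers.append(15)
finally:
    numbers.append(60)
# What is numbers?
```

Step-by-step execution trace:
1. try: `numbers.append(15)` → numbers = [15].
2. The try body completes without raising.
3. finally always runs: `numbers.append(60)` → numbers = [15, 60].
Result: [15, 60]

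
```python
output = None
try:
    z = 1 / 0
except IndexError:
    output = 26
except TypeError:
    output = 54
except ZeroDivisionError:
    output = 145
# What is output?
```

Step-by-step execution trace:
1. `z = 1 / 0` raises ZeroDivisionError.
2. `except IndexError` does not match ZeroDivisionError; skipped.
3. `except TypeError` does not match ZeroDivisionError; skipped.
4. `except ZeroDivisionError` matches → output = 145.
Result: 145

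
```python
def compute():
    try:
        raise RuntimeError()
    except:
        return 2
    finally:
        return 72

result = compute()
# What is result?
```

Step-by-step execution trace:
1. `compute()` enters try: `raise RuntimeError()` raises RuntimeError.
2. bare `except` matches → `return 2` sets pending return value 2.
3. Before returning, `finally: return 72` runs and overrides the pending return.
4. compute() returns 72 → result = 72.
Result: 72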